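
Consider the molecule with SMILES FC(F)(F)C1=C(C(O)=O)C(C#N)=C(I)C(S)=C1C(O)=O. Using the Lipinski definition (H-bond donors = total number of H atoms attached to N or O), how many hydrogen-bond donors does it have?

Donors: find every N or O and count the H atoms it carries.
  atom 8 (O): bond orders sum to 1 → 1 H
  atom 9 (O): bond orders sum to 2 → 0 H
  atom 12 (N): bond orders sum to 3 → 0 H
  atom 19 (O): bond orders sum to 1 → 1 H
  atom 20 (O): bond orders sum to 2 → 0 H
Lipinski HBD = 2.

2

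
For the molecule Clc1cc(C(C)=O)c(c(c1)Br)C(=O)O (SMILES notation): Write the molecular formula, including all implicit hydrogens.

C9H6BrClO3

Walk through each heavy atom and fill implicit hydrogens from standard valence (C 4, N 3, O 2, S 2, halogen 1); for lowercase aromatic atoms, an aromatic c carries 1 H when it has two neighbours and 0 H with three, and aromatic n carries 0 H:
  atom 1: Cl (halogen, monovalent) → 0 H
  atom 2: aromatic c, 3 neighbours → 0 H
  atom 3: aromatic c, 2 neighbours → 1 H
  atom 4: aromatic c, 3 neighbours → 0 H
  atom 5: C, bond orders sum to 4 (valence 4) → 0 H
  atom 6: C, bond orders sum to 1 (valence 4) → 3 H
  atom 7: O, bond orders sum to 2 (valence 2) → 0 H
  atom 8: aromatic c, 3 neighbours → 0 H
  atom 9: aromatic c, 3 neighbours → 0 H
  atom 10: aromatic c, 2 neighbours → 1 H
  atom 11: Br (halogen, monovalent) → 0 H
  atom 12: C, bond orders sum to 4 (valence 4) → 0 H
  atom 13: O, bond orders sum to 2 (valence 2) → 0 H
  atom 14: O, bond orders sum to 1 (valence 2) → 1 H
Totals → C:9, H:6, Br:1, Cl:1, O:3.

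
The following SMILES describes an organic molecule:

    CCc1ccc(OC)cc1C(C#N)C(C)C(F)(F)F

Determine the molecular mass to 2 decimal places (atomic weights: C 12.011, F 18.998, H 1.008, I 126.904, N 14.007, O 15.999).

First, the molecular formula is C14H16F3NO (counting implicit H from valence).
  C: 14 × 12.011 = 168.154
  F: 3 × 18.998 = 56.994
  H: 16 × 1.008 = 16.128
  N: 1 × 14.007 = 14.007
  O: 1 × 15.999 = 15.999
Sum: 14×12.011 + 3×18.998 + 16×1.008 + 1×14.007 + 1×15.999 = 271.282 → 271.28 g/mol.

271.28 g/mol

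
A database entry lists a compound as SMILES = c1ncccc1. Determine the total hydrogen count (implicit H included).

Walk through each heavy atom and fill implicit hydrogens from standard valence (C 4, N 3, O 2, S 2, halogen 1); for lowercase aromatic atoms, an aromatic c carries 1 H when it has two neighbours and 0 H with three, and aromatic n carries 0 H:
  atom 1: aromatic c, 2 neighbours → 1 H
  atom 2: aromatic n, 2 neighbours → 0 H
  atom 3: aromatic c, 2 neighbours → 1 H
  atom 4: aromatic c, 2 neighbours → 1 H
  atom 5: aromatic c, 2 neighbours → 1 H
  atom 6: aromatic c, 2 neighbours → 1 H
Total hydrogens: 5.

5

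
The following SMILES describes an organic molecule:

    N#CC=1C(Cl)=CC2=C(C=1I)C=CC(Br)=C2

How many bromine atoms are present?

Scan the SMILES for Br atoms (remember two-letter symbols like Cl and Br are single atoms).
Bromine count: 1.

1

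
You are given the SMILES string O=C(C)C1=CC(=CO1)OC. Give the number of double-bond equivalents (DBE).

4

Degree of unsaturation = (number of rings) + (number of π bonds).
Ring closures in the SMILES: 1.
π bonds: 3 double bonds (each 1 DoU) → 3 DoU from unsaturation.
Total DoU = 1 + 3 = 4.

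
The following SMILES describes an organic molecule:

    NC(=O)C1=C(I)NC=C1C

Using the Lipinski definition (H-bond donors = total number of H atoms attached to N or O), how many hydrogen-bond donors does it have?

Donors: find every N or O and count the H atoms it carries.
  atom 1 (N): bond orders sum to 1 → 2 H
  atom 3 (O): bond orders sum to 2 → 0 H
  atom 7 (N): bond orders sum to 2 → 1 H
Lipinski HBD = 3.

3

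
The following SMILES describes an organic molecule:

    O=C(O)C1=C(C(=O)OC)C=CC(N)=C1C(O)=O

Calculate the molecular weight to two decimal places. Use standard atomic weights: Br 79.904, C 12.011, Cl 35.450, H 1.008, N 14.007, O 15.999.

First, the molecular formula is C10H9NO6 (counting implicit H from valence).
  C: 10 × 12.011 = 120.110
  H: 9 × 1.008 = 9.072
  N: 1 × 14.007 = 14.007
  O: 6 × 15.999 = 95.994
Sum: 10×12.011 + 9×1.008 + 1×14.007 + 6×15.999 = 239.183 → 239.18 g/mol.

239.18 g/mol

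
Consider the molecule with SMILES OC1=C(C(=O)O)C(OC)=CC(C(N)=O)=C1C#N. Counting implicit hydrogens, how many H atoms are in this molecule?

8

Walk through each heavy atom and fill implicit hydrogens from standard valence (C 4, N 3, O 2, S 2, halogen 1):
  atom 1: O, bond orders sum to 1 (valence 2) → 1 H
  atom 2: C, bond orders sum to 4 (valence 4) → 0 H
  atom 3: C, bond orders sum to 4 (valence 4) → 0 H
  atom 4: C, bond orders sum to 4 (valence 4) → 0 H
  atom 5: O, bond orders sum to 2 (valence 2) → 0 H
  atom 6: O, bond orders sum to 1 (valence 2) → 1 H
  atom 7: C, bond orders sum to 4 (valence 4) → 0 H
  atom 8: O, bond orders sum to 2 (valence 2) → 0 H
  atom 9: C, bond orders sum to 1 (valence 4) → 3 H
  atom 10: C, bond orders sum to 3 (valence 4) → 1 H
  atom 11: C, bond orders sum to 4 (valence 4) → 0 H
  atom 12: C, bond orders sum to 4 (valence 4) → 0 H
  atom 13: N, bond orders sum to 1 (valence 3) → 2 H
  atom 14: O, bond orders sum to 2 (valence 2) → 0 H
  atom 15: C, bond orders sum to 4 (valence 4) → 0 H
  atom 16: C, bond orders sum to 4 (valence 4) → 0 H
  atom 17: N, bond orders sum to 3 (valence 3) → 0 H
Total hydrogens: 8.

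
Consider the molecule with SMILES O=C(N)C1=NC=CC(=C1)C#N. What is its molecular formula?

C7H5N3O

Walk through each heavy atom and fill implicit hydrogens from standard valence (C 4, N 3, O 2, S 2, halogen 1):
  atom 1: O, bond orders sum to 2 (valence 2) → 0 H
  atom 2: C, bond orders sum to 4 (valence 4) → 0 H
  atom 3: N, bond orders sum to 1 (valence 3) → 2 H
  atom 4: C, bond orders sum to 4 (valence 4) → 0 H
  atom 5: N, bond orders sum to 3 (valence 3) → 0 H
  atom 6: C, bond orders sum to 3 (valence 4) → 1 H
  atom 7: C, bond orders sum to 3 (valence 4) → 1 H
  atom 8: C, bond orders sum to 4 (valence 4) → 0 H
  atom 9: C, bond orders sum to 3 (valence 4) → 1 H
  atom 10: C, bond orders sum to 4 (valence 4) → 0 H
  atom 11: N, bond orders sum to 3 (valence 3) → 0 H
Totals → C:7, H:5, N:3, O:1.
In Hill order: C7H5N3O.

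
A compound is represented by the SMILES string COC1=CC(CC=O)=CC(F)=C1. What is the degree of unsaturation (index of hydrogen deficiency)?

Molecular formula: C9H9FO2.
DoU = (2C + 2 + N − H − X) / 2, where X is the halogen count and O/S are ignored.
    = (2·9 + 2 + 0 − 9 − 1) / 2 = 10 / 2 = 5.

5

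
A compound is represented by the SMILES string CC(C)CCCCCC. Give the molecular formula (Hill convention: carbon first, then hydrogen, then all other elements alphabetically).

C9H20

Walk through each heavy atom and fill implicit hydrogens from standard valence (C 4, N 3, O 2, S 2, halogen 1):
  atom 1: C, bond orders sum to 1 (valence 4) → 3 H
  atom 2: C, bond orders sum to 3 (valence 4) → 1 H
  atom 3: C, bond orders sum to 1 (valence 4) → 3 H
  atom 4: C, bond orders sum to 2 (valence 4) → 2 H
  atom 5: C, bond orders sum to 2 (valence 4) → 2 H
  atom 6: C, bond orders sum to 2 (valence 4) → 2 H
  atom 7: C, bond orders sum to 2 (valence 4) → 2 H
  atom 8: C, bond orders sum to 2 (valence 4) → 2 H
  atom 9: C, bond orders sum to 1 (valence 4) → 3 H
Totals → C:9, H:20.
In Hill order: C9H20.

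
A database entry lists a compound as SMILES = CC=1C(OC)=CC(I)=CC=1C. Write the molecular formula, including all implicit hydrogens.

Walk through each heavy atom and fill implicit hydrogens from standard valence (C 4, N 3, O 2, S 2, halogen 1):
  atom 1: C, bond orders sum to 1 (valence 4) → 3 H
  atom 2: C, bond orders sum to 4 (valence 4) → 0 H
  atom 3: C, bond orders sum to 4 (valence 4) → 0 H
  atom 4: O, bond orders sum to 2 (valence 2) → 0 H
  atom 5: C, bond orders sum to 1 (valence 4) → 3 H
  atom 6: C, bond orders sum to 3 (valence 4) → 1 H
  atom 7: C, bond orders sum to 4 (valence 4) → 0 H
  atom 8: I (halogen, monovalent) → 0 H
  atom 9: C, bond orders sum to 3 (valence 4) → 1 H
  atom 10: C, bond orders sum to 4 (valence 4) → 0 H
  atom 11: C, bond orders sum to 1 (valence 4) → 3 H
Totals → C:9, H:11, I:1, O:1.
In Hill order: C9H11IO.

C9H11IO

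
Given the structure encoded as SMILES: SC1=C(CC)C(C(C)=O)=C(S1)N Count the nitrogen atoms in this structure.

1

Scan the SMILES for N atoms (remember two-letter symbols like Cl and Br are single atoms).
Nitrogen count: 1.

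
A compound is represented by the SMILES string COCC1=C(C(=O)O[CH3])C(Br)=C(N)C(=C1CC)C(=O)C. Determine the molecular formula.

C14H18BrNO4

Walk through each heavy atom and fill implicit hydrogens from standard valence (C 4, N 3, O 2, S 2, halogen 1):
  atom 1: C, bond orders sum to 1 (valence 4) → 3 H
  atom 2: O, bond orders sum to 2 (valence 2) → 0 H
  atom 3: C, bond orders sum to 2 (valence 4) → 2 H
  atom 4: C, bond orders sum to 4 (valence 4) → 0 H
  atom 5: C, bond orders sum to 4 (valence 4) → 0 H
  atom 6: C, bond orders sum to 4 (valence 4) → 0 H
  atom 7: O, bond orders sum to 2 (valence 2) → 0 H
  atom 8: O, bond orders sum to 2 (valence 2) → 0 H
  atom 9: C with explicit H count 3
  atom 10: C, bond orders sum to 4 (valence 4) → 0 H
  atom 11: Br (halogen, monovalent) → 0 H
  atom 12: C, bond orders sum to 4 (valence 4) → 0 H
  atom 13: N, bond orders sum to 1 (valence 3) → 2 H
  atom 14: C, bond orders sum to 4 (valence 4) → 0 H
  atom 15: C, bond orders sum to 4 (valence 4) → 0 H
  atom 16: C, bond orders sum to 2 (valence 4) → 2 H
  atom 17: C, bond orders sum to 1 (valence 4) → 3 H
  atom 18: C, bond orders sum to 4 (valence 4) → 0 H
  atom 19: O, bond orders sum to 2 (valence 2) → 0 H
  atom 20: C, bond orders sum to 1 (valence 4) → 3 H
Totals → C:14, H:18, Br:1, N:1, O:4.
In Hill order: C14H18BrNO4.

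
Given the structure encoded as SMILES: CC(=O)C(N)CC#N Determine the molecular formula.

Walk through each heavy atom and fill implicit hydrogens from standard valence (C 4, N 3, O 2, S 2, halogen 1):
  atom 1: C, bond orders sum to 1 (valence 4) → 3 H
  atom 2: C, bond orders sum to 4 (valence 4) → 0 H
  atom 3: O, bond orders sum to 2 (valence 2) → 0 H
  atom 4: C, bond orders sum to 3 (valence 4) → 1 H
  atom 5: N, bond orders sum to 1 (valence 3) → 2 H
  atom 6: C, bond orders sum to 2 (valence 4) → 2 H
  atom 7: C, bond orders sum to 4 (valence 4) → 0 H
  atom 8: N, bond orders sum to 3 (valence 3) → 0 H
Totals → C:5, H:8, N:2, O:1.
In Hill order: C5H8N2O.

C5H8N2O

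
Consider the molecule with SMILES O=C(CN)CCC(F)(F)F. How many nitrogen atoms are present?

Scan the SMILES for N atoms (remember two-letter symbols like Cl and Br are single atoms).
Nitrogen count: 1.

1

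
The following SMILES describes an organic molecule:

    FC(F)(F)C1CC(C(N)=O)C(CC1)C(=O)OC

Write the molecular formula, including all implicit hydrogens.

C10H14F3NO3

Walk through each heavy atom and fill implicit hydrogens from standard valence (C 4, N 3, O 2, S 2, halogen 1):
  atom 1: F (halogen, monovalent) → 0 H
  atom 2: C, bond orders sum to 4 (valence 4) → 0 H
  atom 3: F (halogen, monovalent) → 0 H
  atom 4: F (halogen, monovalent) → 0 H
  atom 5: C, bond orders sum to 3 (valence 4) → 1 H
  atom 6: C, bond orders sum to 2 (valence 4) → 2 H
  atom 7: C, bond orders sum to 3 (valence 4) → 1 H
  atom 8: C, bond orders sum to 4 (valence 4) → 0 H
  atom 9: N, bond orders sum to 1 (valence 3) → 2 H
  atom 10: O, bond orders sum to 2 (valence 2) → 0 H
  atom 11: C, bond orders sum to 3 (valence 4) → 1 H
  atom 12: C, bond orders sum to 2 (valence 4) → 2 H
  atom 13: C, bond orders sum to 2 (valence 4) → 2 H
  atom 14: C, bond orders sum to 4 (valence 4) → 0 H
  atom 15: O, bond orders sum to 2 (valence 2) → 0 H
  atom 16: O, bond orders sum to 2 (valence 2) → 0 H
  atom 17: C, bond orders sum to 1 (valence 4) → 3 H
Totals → C:10, H:14, F:3, N:1, O:3.
In Hill order: C10H14F3NO3.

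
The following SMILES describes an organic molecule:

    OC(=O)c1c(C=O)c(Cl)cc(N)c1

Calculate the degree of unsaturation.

Molecular formula: C8H6ClNO3.
DoU = (2C + 2 + N − H − X) / 2, where X is the halogen count and O/S are ignored.
    = (2·8 + 2 + 1 − 6 − 1) / 2 = 12 / 2 = 6.

6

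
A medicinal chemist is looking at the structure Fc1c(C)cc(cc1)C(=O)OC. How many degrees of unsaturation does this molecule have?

Molecular formula: C9H9FO2.
DoU = (2C + 2 + N − H − X) / 2, where X is the halogen count and O/S are ignored.
    = (2·9 + 2 + 0 − 9 − 1) / 2 = 10 / 2 = 5.

5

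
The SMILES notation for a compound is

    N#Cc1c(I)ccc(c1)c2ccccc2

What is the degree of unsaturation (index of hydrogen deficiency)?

Molecular formula: C13H8IN.
DoU = (2C + 2 + N − H − X) / 2, where X is the halogen count and O/S are ignored.
    = (2·13 + 2 + 1 − 8 − 1) / 2 = 20 / 2 = 10.

10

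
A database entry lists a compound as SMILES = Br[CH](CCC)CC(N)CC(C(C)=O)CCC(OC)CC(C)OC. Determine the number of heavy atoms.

23

Every atom symbol written in the SMILES (organic subset) is one heavy atom; implicit H are not written.
Heavy atoms by element → Br:1, C:18, N:1, O:3.
Total: 23.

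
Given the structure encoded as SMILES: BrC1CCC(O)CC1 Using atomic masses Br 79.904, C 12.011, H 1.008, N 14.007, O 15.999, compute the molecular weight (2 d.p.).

179.06 g/mol

First, the molecular formula is C6H11BrO (counting implicit H from valence).
  Br: 1 × 79.904 = 79.904
  C: 6 × 12.011 = 72.066
  H: 11 × 1.008 = 11.088
  O: 1 × 15.999 = 15.999
Sum: 1×79.904 + 6×12.011 + 11×1.008 + 1×15.999 = 179.057 → 179.06 g/mol.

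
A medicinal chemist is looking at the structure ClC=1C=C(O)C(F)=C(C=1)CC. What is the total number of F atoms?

Scan the SMILES for F atoms (remember two-letter symbols like Cl and Br are single atoms).
Fluorine count: 1.

1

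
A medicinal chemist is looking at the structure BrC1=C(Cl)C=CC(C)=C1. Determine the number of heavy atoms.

9

Every atom symbol written in the SMILES (organic subset) is one heavy atom; implicit H are not written.
Heavy atoms by element → Br:1, C:7, Cl:1.
Total: 9.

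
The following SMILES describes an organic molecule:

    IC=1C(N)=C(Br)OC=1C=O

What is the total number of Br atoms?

Scan the SMILES for Br atoms (remember two-letter symbols like Cl and Br are single atoms).
Bromine count: 1.

1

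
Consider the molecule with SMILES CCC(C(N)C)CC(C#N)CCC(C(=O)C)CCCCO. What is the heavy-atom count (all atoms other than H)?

21

Every atom symbol written in the SMILES (organic subset) is one heavy atom; implicit H are not written.
Heavy atoms by element → C:17, N:2, O:2.
Total: 21.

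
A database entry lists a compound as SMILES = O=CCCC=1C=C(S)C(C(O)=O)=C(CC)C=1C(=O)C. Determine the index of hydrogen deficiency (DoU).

7

Molecular formula: C14H16O4S.
DoU = (2C + 2 + N − H − X) / 2, where X is the halogen count and O/S are ignored.
    = (2·14 + 2 + 0 − 16 − 0) / 2 = 14 / 2 = 7.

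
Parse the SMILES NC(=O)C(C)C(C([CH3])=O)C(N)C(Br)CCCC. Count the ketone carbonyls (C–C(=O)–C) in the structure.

The ketone motif appears at heavy-atom position 7 in the SMILES.
Other groups present: 1 amide, 1 primary amine.
Ketone count: 1.

1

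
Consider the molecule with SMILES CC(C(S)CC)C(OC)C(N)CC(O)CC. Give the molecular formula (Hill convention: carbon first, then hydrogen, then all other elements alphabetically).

Walk through each heavy atom and fill implicit hydrogens from standard valence (C 4, N 3, O 2, S 2, halogen 1):
  atom 1: C, bond orders sum to 1 (valence 4) → 3 H
  atom 2: C, bond orders sum to 3 (valence 4) → 1 H
  atom 3: C, bond orders sum to 3 (valence 4) → 1 H
  atom 4: S, bond orders sum to 1 (valence 2) → 1 H
  atom 5: C, bond orders sum to 2 (valence 4) → 2 H
  atom 6: C, bond orders sum to 1 (valence 4) → 3 H
  atom 7: C, bond orders sum to 3 (valence 4) → 1 H
  atom 8: O, bond orders sum to 2 (valence 2) → 0 H
  atom 9: C, bond orders sum to 1 (valence 4) → 3 H
  atom 10: C, bond orders sum to 3 (valence 4) → 1 H
  atom 11: N, bond orders sum to 1 (valence 3) → 2 H
  atom 12: C, bond orders sum to 2 (valence 4) → 2 H
  atom 13: C, bond orders sum to 3 (valence 4) → 1 H
  atom 14: O, bond orders sum to 1 (valence 2) → 1 H
  atom 15: C, bond orders sum to 2 (valence 4) → 2 H
  atom 16: C, bond orders sum to 1 (valence 4) → 3 H
Totals → C:12, H:27, N:1, O:2, S:1.

C12H27NO2S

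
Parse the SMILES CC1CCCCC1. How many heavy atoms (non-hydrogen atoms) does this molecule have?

Every atom symbol written in the SMILES (organic subset) is one heavy atom; implicit H are not written.
Heavy atoms by element → C:7.
Total: 7.

7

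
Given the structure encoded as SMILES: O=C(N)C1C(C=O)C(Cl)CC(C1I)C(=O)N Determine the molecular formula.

Walk through each heavy atom and fill implicit hydrogens from standard valence (C 4, N 3, O 2, S 2, halogen 1):
  atom 1: O, bond orders sum to 2 (valence 2) → 0 H
  atom 2: C, bond orders sum to 4 (valence 4) → 0 H
  atom 3: N, bond orders sum to 1 (valence 3) → 2 H
  atom 4: C, bond orders sum to 3 (valence 4) → 1 H
  atom 5: C, bond orders sum to 3 (valence 4) → 1 H
  atom 6: C, bond orders sum to 3 (valence 4) → 1 H
  atom 7: O, bond orders sum to 2 (valence 2) → 0 H
  atom 8: C, bond orders sum to 3 (valence 4) → 1 H
  atom 9: Cl (halogen, monovalent) → 0 H
  atom 10: C, bond orders sum to 2 (valence 4) → 2 H
  atom 11: C, bond orders sum to 3 (valence 4) → 1 H
  atom 12: C, bond orders sum to 3 (valence 4) → 1 H
  atom 13: I (halogen, monovalent) → 0 H
  atom 14: C, bond orders sum to 4 (valence 4) → 0 H
  atom 15: O, bond orders sum to 2 (valence 2) → 0 H
  atom 16: N, bond orders sum to 1 (valence 3) → 2 H
Totals → C:9, H:12, Cl:1, I:1, N:2, O:3.

C9H12ClIN2O3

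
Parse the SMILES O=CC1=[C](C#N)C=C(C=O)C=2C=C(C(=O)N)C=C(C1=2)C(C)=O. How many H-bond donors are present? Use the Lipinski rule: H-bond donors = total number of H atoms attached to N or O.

Donors: find every N or O and count the H atoms it carries.
  atom 1 (O): bond orders sum to 2 → 0 H
  atom 6 (N): bond orders sum to 3 → 0 H
  atom 10 (O): bond orders sum to 2 → 0 H
  atom 15 (O): bond orders sum to 2 → 0 H
  atom 16 (N): bond orders sum to 1 → 2 H
  atom 22 (O): bond orders sum to 2 → 0 H
Lipinski HBD = 2.

2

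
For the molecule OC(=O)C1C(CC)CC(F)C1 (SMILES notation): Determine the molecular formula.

C8H13FO2

Walk through each heavy atom and fill implicit hydrogens from standard valence (C 4, N 3, O 2, S 2, halogen 1):
  atom 1: O, bond orders sum to 1 (valence 2) → 1 H
  atom 2: C, bond orders sum to 4 (valence 4) → 0 H
  atom 3: O, bond orders sum to 2 (valence 2) → 0 H
  atom 4: C, bond orders sum to 3 (valence 4) → 1 H
  atom 5: C, bond orders sum to 3 (valence 4) → 1 H
  atom 6: C, bond orders sum to 2 (valence 4) → 2 H
  atom 7: C, bond orders sum to 1 (valence 4) → 3 H
  atom 8: C, bond orders sum to 2 (valence 4) → 2 H
  atom 9: C, bond orders sum to 3 (valence 4) → 1 H
  atom 10: F (halogen, monovalent) → 0 H
  atom 11: C, bond orders sum to 2 (valence 4) → 2 H
Totals → C:8, H:13, F:1, O:2.
In Hill order: C8H13FO2.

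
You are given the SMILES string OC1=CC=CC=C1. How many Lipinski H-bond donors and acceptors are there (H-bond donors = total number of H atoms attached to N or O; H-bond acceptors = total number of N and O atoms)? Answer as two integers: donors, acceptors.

Donors: find every N or O and count the H atoms it carries.
  atom 1 (O): bond orders sum to 1 → 1 H
Lipinski HBD = 1.
Acceptors: N atoms = 0, O atoms = 1 → HBA = 1.

1, 1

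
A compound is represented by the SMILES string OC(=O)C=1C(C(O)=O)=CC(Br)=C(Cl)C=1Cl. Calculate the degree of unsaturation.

6

Degree of unsaturation = (number of rings) + (number of π bonds).
Ring closures in the SMILES: 1.
π bonds: 5 double bonds (each 1 DoU) → 5 DoU from unsaturation.
Total DoU = 1 + 5 = 6.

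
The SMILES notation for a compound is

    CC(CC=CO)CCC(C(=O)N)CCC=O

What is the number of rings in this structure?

In SMILES, each pair of matching ring-closure digits denotes one ring-closing bond; the number of such bonds equals the number of independent rings.
Ring-closure bonds here: 0.

0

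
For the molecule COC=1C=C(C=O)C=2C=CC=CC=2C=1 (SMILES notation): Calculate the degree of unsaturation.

8

Degree of unsaturation = (number of rings) + (number of π bonds).
Ring closures in the SMILES: 2.
π bonds: 6 double bonds (each 1 DoU) → 6 DoU from unsaturation.
Total DoU = 2 + 6 = 8.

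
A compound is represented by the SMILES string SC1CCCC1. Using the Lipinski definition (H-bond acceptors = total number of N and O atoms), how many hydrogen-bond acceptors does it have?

N atoms: 0; O atoms: 0.
Lipinski HBA = 0 + 0 = 0.

0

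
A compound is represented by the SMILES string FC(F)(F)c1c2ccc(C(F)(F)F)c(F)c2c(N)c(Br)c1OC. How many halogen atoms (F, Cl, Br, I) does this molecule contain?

8

Halogen atoms appear at heavy-atom positions 1, 3, 4, 11, 12, 13, 15, 20 (1×Br, 7×F).
Other groups present: 1 ether, 1 primary amine.
Halogen count: 8.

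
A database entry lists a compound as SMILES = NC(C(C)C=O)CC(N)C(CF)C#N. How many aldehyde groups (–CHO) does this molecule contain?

1

The aldehyde motif appears at heavy-atom position 5 in the SMILES.
Other groups present: 1 nitrile, 2 primary amine.
Aldehyde count: 1.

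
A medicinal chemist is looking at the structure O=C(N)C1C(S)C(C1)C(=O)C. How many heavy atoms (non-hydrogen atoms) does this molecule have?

11

Every atom symbol written in the SMILES (organic subset) is one heavy atom; implicit H are not written.
Heavy atoms by element → C:7, N:1, O:2, S:1.
Total: 11.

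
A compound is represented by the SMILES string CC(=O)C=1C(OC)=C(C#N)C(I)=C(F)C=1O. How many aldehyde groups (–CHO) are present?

0

Scan the SMILES for the aldehyde motif — none present.
Groups that are present: 1 ether, 1 hydroxyl, 1 ketone, 1 nitrile.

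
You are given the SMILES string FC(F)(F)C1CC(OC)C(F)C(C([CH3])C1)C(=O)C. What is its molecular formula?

C12H18F4O2

Walk through each heavy atom and fill implicit hydrogens from standard valence (C 4, N 3, O 2, S 2, halogen 1):
  atom 1: F (halogen, monovalent) → 0 H
  atom 2: C, bond orders sum to 4 (valence 4) → 0 H
  atom 3: F (halogen, monovalent) → 0 H
  atom 4: F (halogen, monovalent) → 0 H
  atom 5: C, bond orders sum to 3 (valence 4) → 1 H
  atom 6: C, bond orders sum to 2 (valence 4) → 2 H
  atom 7: C, bond orders sum to 3 (valence 4) → 1 H
  atom 8: O, bond orders sum to 2 (valence 2) → 0 H
  atom 9: C, bond orders sum to 1 (valence 4) → 3 H
  atom 10: C, bond orders sum to 3 (valence 4) → 1 H
  atom 11: F (halogen, monovalent) → 0 H
  atom 12: C, bond orders sum to 3 (valence 4) → 1 H
  atom 13: C, bond orders sum to 3 (valence 4) → 1 H
  atom 14: C with explicit H count 3
  atom 15: C, bond orders sum to 2 (valence 4) → 2 H
  atom 16: C, bond orders sum to 4 (valence 4) → 0 H
  atom 17: O, bond orders sum to 2 (valence 2) → 0 H
  atom 18: C, bond orders sum to 1 (valence 4) → 3 H
Totals → C:12, H:18, F:4, O:2.
In Hill order: C12H18F4O2.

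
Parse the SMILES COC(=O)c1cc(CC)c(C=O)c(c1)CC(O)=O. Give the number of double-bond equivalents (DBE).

Molecular formula: C13H14O5.
DoU = (2C + 2 + N − H − X) / 2, where X is the halogen count and O/S are ignored.
    = (2·13 + 2 + 0 − 14 − 0) / 2 = 14 / 2 = 7.

7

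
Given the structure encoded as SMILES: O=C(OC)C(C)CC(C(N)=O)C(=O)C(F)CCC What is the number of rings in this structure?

In SMILES, each pair of matching ring-closure digits denotes one ring-closing bond; the number of such bonds equals the number of independent rings.
Ring-closure bonds here: 0.

0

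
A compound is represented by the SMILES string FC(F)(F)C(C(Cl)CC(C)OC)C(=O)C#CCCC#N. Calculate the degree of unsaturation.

5

Degree of unsaturation = (number of rings) + (number of π bonds).
Ring closures in the SMILES: 0.
π bonds: 1 double bond (each 1 DoU), 2 triple bonds (each 2 DoU) → 5 DoU from unsaturation.
Total DoU = 0 + 5 = 5.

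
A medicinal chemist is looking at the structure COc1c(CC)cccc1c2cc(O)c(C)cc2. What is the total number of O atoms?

Scan the SMILES for O atoms (remember two-letter symbols like Cl and Br are single atoms).
Oxygen count: 2.

2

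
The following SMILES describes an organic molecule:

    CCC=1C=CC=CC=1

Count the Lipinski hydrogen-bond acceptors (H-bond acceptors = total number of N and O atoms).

0

N atoms: 0; O atoms: 0.
Lipinski HBA = 0 + 0 = 0.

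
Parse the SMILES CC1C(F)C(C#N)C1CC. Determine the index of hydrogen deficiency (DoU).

Molecular formula: C8H12FN.
DoU = (2C + 2 + N − H − X) / 2, where X is the halogen count and O/S are ignored.
    = (2·8 + 2 + 1 − 12 − 1) / 2 = 6 / 2 = 3.

3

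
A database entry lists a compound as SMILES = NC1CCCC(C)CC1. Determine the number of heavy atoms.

9

Every atom symbol written in the SMILES (organic subset) is one heavy atom; implicit H are not written.
Heavy atoms by element → C:8, N:1.
Total: 9.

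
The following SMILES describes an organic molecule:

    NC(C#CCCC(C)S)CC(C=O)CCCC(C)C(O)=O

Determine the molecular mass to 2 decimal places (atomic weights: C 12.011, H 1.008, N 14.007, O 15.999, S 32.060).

313.46 g/mol

First, the molecular formula is C16H27NO3S (counting implicit H from valence).
  C: 16 × 12.011 = 192.176
  H: 27 × 1.008 = 27.216
  N: 1 × 14.007 = 14.007
  O: 3 × 15.999 = 47.997
  S: 1 × 32.060 = 32.060
Sum: 16×12.011 + 27×1.008 + 1×14.007 + 3×15.999 + 1×32.060 = 313.456 → 313.46 g/mol.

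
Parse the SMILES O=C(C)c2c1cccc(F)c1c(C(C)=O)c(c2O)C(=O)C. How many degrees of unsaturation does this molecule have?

Molecular formula: C16H13FO4.
DoU = (2C + 2 + N − H − X) / 2, where X is the halogen count and O/S are ignored.
    = (2·16 + 2 + 0 − 13 − 1) / 2 = 20 / 2 = 10.

10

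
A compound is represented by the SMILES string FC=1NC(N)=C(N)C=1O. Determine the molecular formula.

C4H6FN3O

Walk through each heavy atom and fill implicit hydrogens from standard valence (C 4, N 3, O 2, S 2, halogen 1):
  atom 1: F (halogen, monovalent) → 0 H
  atom 2: C, bond orders sum to 4 (valence 4) → 0 H
  atom 3: N, bond orders sum to 2 (valence 3) → 1 H
  atom 4: C, bond orders sum to 4 (valence 4) → 0 H
  atom 5: N, bond orders sum to 1 (valence 3) → 2 H
  atom 6: C, bond orders sum to 4 (valence 4) → 0 H
  atom 7: N, bond orders sum to 1 (valence 3) → 2 H
  atom 8: C, bond orders sum to 4 (valence 4) → 0 H
  atom 9: O, bond orders sum to 1 (valence 2) → 1 H
Totals → C:4, H:6, F:1, N:3, O:1.
In Hill order: C4H6FN3O.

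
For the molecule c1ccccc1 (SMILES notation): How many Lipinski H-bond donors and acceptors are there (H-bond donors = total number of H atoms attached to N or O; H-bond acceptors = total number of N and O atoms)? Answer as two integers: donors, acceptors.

0, 0

Donors: find every N or O and count the H atoms it carries.
  (no N or O atoms present)
Lipinski HBD = 0.
Acceptors: N atoms = 0, O atoms = 0 → HBA = 0.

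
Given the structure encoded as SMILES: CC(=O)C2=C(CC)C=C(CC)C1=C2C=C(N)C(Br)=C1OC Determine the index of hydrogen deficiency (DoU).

Molecular formula: C17H20BrNO2.
DoU = (2C + 2 + N − H − X) / 2, where X is the halogen count and O/S are ignored.
    = (2·17 + 2 + 1 − 20 − 1) / 2 = 16 / 2 = 8.

8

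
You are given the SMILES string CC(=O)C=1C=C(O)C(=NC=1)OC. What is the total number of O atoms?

3

Scan the SMILES for O atoms (remember two-letter symbols like Cl and Br are single atoms).
Oxygen count: 3.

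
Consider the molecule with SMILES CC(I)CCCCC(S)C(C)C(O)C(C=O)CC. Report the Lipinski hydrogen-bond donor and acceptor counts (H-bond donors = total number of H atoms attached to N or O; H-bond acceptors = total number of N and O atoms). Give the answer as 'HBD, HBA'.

Donors: find every N or O and count the H atoms it carries.
  atom 13 (O): bond orders sum to 1 → 1 H
  atom 16 (O): bond orders sum to 2 → 0 H
Lipinski HBD = 1.
Acceptors: N atoms = 0, O atoms = 2 → HBA = 2.

1, 2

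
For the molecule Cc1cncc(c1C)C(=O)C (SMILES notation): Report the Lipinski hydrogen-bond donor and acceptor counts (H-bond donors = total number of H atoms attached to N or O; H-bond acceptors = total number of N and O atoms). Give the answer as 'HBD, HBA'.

0, 2

Donors: find every N or O and count the H atoms it carries.
  atom 4 (N): bond orders sum to 3 → 0 H
  atom 10 (O): bond orders sum to 2 → 0 H
Lipinski HBD = 0.
Acceptors: N atoms = 1, O atoms = 1 → HBA = 2.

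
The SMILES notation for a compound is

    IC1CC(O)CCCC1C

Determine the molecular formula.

Walk through each heavy atom and fill implicit hydrogens from standard valence (C 4, N 3, O 2, S 2, halogen 1):
  atom 1: I (halogen, monovalent) → 0 H
  atom 2: C, bond orders sum to 3 (valence 4) → 1 H
  atom 3: C, bond orders sum to 2 (valence 4) → 2 H
  atom 4: C, bond orders sum to 3 (valence 4) → 1 H
  atom 5: O, bond orders sum to 1 (valence 2) → 1 H
  atom 6: C, bond orders sum to 2 (valence 4) → 2 H
  atom 7: C, bond orders sum to 2 (valence 4) → 2 H
  atom 8: C, bond orders sum to 2 (valence 4) → 2 H
  atom 9: C, bond orders sum to 3 (valence 4) → 1 H
  atom 10: C, bond orders sum to 1 (valence 4) → 3 H
Totals → C:8, H:15, I:1, O:1.

C8H15IO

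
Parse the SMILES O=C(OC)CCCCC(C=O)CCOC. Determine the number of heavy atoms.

Every atom symbol written in the SMILES (organic subset) is one heavy atom; implicit H are not written.
Heavy atoms by element → C:11, O:4.
Total: 15.

15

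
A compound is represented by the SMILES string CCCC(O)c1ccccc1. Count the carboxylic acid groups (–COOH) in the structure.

Scan the SMILES for the carboxylic acid motif — none present.
Groups that are present: 1 hydroxyl.

0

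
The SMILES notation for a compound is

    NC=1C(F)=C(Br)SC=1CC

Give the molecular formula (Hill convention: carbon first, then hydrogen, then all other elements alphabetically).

Walk through each heavy atom and fill implicit hydrogens from standard valence (C 4, N 3, O 2, S 2, halogen 1):
  atom 1: N, bond orders sum to 1 (valence 3) → 2 H
  atom 2: C, bond orders sum to 4 (valence 4) → 0 H
  atom 3: C, bond orders sum to 4 (valence 4) → 0 H
  atom 4: F (halogen, monovalent) → 0 H
  atom 5: C, bond orders sum to 4 (valence 4) → 0 H
  atom 6: Br (halogen, monovalent) → 0 H
  atom 7: S, bond orders sum to 2 (valence 2) → 0 H
  atom 8: C, bond orders sum to 4 (valence 4) → 0 H
  atom 9: C, bond orders sum to 2 (valence 4) → 2 H
  atom 10: C, bond orders sum to 1 (valence 4) → 3 H
Totals → C:6, H:7, Br:1, F:1, N:1, S:1.

C6H7BrFNS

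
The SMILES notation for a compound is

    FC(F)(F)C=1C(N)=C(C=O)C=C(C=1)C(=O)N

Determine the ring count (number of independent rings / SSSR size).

In SMILES, each pair of matching ring-closure digits denotes one ring-closing bond; the number of such bonds equals the number of independent rings.
Ring-closure bonds here: 1.

1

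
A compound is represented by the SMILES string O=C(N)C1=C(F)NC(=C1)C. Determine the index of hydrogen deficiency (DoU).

4

Molecular formula: C6H7FN2O.
DoU = (2C + 2 + N − H − X) / 2, where X is the halogen count and O/S are ignored.
    = (2·6 + 2 + 2 − 7 − 1) / 2 = 8 / 2 = 4.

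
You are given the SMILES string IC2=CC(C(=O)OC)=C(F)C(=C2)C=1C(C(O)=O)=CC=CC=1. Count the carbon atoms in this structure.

15

Count every carbon token in the SMILES (each C, including those in ring-closure positions and inside branches).
Carbon count: 15.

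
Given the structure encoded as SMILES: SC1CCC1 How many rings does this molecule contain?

1

In SMILES, each pair of matching ring-closure digits denotes one ring-closing bond; the number of such bonds equals the number of independent rings.
Ring-closure bonds here: 1.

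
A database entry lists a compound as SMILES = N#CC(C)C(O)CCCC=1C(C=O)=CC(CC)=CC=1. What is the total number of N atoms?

Scan the SMILES for N atoms (remember two-letter symbols like Cl and Br are single atoms).
Nitrogen count: 1.

1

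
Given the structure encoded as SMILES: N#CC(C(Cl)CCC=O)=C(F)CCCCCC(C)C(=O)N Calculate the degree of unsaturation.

5

Degree of unsaturation = (number of rings) + (number of π bonds).
Ring closures in the SMILES: 0.
π bonds: 3 double bonds (each 1 DoU), 1 triple bond (each 2 DoU) → 5 DoU from unsaturation.
Total DoU = 0 + 5 = 5.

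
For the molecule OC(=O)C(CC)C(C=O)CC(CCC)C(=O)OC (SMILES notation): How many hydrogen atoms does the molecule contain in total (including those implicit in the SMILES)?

Walk through each heavy atom and fill implicit hydrogens from standard valence (C 4, N 3, O 2, S 2, halogen 1):
  atom 1: O, bond orders sum to 1 (valence 2) → 1 H
  atom 2: C, bond orders sum to 4 (valence 4) → 0 H
  atom 3: O, bond orders sum to 2 (valence 2) → 0 H
  atom 4: C, bond orders sum to 3 (valence 4) → 1 H
  atom 5: C, bond orders sum to 2 (valence 4) → 2 H
  atom 6: C, bond orders sum to 1 (valence 4) → 3 H
  atom 7: C, bond orders sum to 3 (valence 4) → 1 H
  atom 8: C, bond orders sum to 3 (valence 4) → 1 H
  atom 9: O, bond orders sum to 2 (valence 2) → 0 H
  atom 10: C, bond orders sum to 2 (valence 4) → 2 H
  atom 11: C, bond orders sum to 3 (valence 4) → 1 H
  atom 12: C, bond orders sum to 2 (valence 4) → 2 H
  atom 13: C, bond orders sum to 2 (valence 4) → 2 H
  atom 14: C, bond orders sum to 1 (valence 4) → 3 H
  atom 15: C, bond orders sum to 4 (valence 4) → 0 H
  atom 16: O, bond orders sum to 2 (valence 2) → 0 H
  atom 17: O, bond orders sum to 2 (valence 2) → 0 H
  atom 18: C, bond orders sum to 1 (valence 4) → 3 H
Total hydrogens: 22.

22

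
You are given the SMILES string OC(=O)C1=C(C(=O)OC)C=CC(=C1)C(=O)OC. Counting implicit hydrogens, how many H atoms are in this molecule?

10

Walk through each heavy atom and fill implicit hydrogens from standard valence (C 4, N 3, O 2, S 2, halogen 1):
  atom 1: O, bond orders sum to 1 (valence 2) → 1 H
  atom 2: C, bond orders sum to 4 (valence 4) → 0 H
  atom 3: O, bond orders sum to 2 (valence 2) → 0 H
  atom 4: C, bond orders sum to 4 (valence 4) → 0 H
  atom 5: C, bond orders sum to 4 (valence 4) → 0 H
  atom 6: C, bond orders sum to 4 (valence 4) → 0 H
  atom 7: O, bond orders sum to 2 (valence 2) → 0 H
  atom 8: O, bond orders sum to 2 (valence 2) → 0 H
  atom 9: C, bond orders sum to 1 (valence 4) → 3 H
  atom 10: C, bond orders sum to 3 (valence 4) → 1 H
  atom 11: C, bond orders sum to 3 (valence 4) → 1 H
  atom 12: C, bond orders sum to 4 (valence 4) → 0 H
  atom 13: C, bond orders sum to 3 (valence 4) → 1 H
  atom 14: C, bond orders sum to 4 (valence 4) → 0 H
  atom 15: O, bond orders sum to 2 (valence 2) → 0 H
  atom 16: O, bond orders sum to 2 (valence 2) → 0 H
  atom 17: C, bond orders sum to 1 (valence 4) → 3 H
Total hydrogens: 10.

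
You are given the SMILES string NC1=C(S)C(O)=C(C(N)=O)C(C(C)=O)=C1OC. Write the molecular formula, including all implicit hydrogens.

C10H12N2O4S

Walk through each heavy atom and fill implicit hydrogens from standard valence (C 4, N 3, O 2, S 2, halogen 1):
  atom 1: N, bond orders sum to 1 (valence 3) → 2 H
  atom 2: C, bond orders sum to 4 (valence 4) → 0 H
  atom 3: C, bond orders sum to 4 (valence 4) → 0 H
  atom 4: S, bond orders sum to 1 (valence 2) → 1 H
  atom 5: C, bond orders sum to 4 (valence 4) → 0 H
  atom 6: O, bond orders sum to 1 (valence 2) → 1 H
  atom 7: C, bond orders sum to 4 (valence 4) → 0 H
  atom 8: C, bond orders sum to 4 (valence 4) → 0 H
  atom 9: N, bond orders sum to 1 (valence 3) → 2 H
  atom 10: O, bond orders sum to 2 (valence 2) → 0 H
  atom 11: C, bond orders sum to 4 (valence 4) → 0 H
  atom 12: C, bond orders sum to 4 (valence 4) → 0 H
  atom 13: C, bond orders sum to 1 (valence 4) → 3 H
  atom 14: O, bond orders sum to 2 (valence 2) → 0 H
  atom 15: C, bond orders sum to 4 (valence 4) → 0 H
  atom 16: O, bond orders sum to 2 (valence 2) → 0 H
  atom 17: C, bond orders sum to 1 (valence 4) → 3 H
Totals → C:10, H:12, N:2, O:4, S:1.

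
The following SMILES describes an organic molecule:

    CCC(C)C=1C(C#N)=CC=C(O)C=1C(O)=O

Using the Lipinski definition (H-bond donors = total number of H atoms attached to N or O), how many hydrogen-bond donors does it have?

Donors: find every N or O and count the H atoms it carries.
  atom 8 (N): bond orders sum to 3 → 0 H
  atom 12 (O): bond orders sum to 1 → 1 H
  atom 15 (O): bond orders sum to 1 → 1 H
  atom 16 (O): bond orders sum to 2 → 0 H
Lipinski HBD = 2.

2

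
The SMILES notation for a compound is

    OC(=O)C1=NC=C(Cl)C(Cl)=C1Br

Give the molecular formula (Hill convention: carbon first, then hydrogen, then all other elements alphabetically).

C6H2BrCl2NO2

Walk through each heavy atom and fill implicit hydrogens from standard valence (C 4, N 3, O 2, S 2, halogen 1):
  atom 1: O, bond orders sum to 1 (valence 2) → 1 H
  atom 2: C, bond orders sum to 4 (valence 4) → 0 H
  atom 3: O, bond orders sum to 2 (valence 2) → 0 H
  atom 4: C, bond orders sum to 4 (valence 4) → 0 H
  atom 5: N, bond orders sum to 3 (valence 3) → 0 H
  atom 6: C, bond orders sum to 3 (valence 4) → 1 H
  atom 7: C, bond orders sum to 4 (valence 4) → 0 H
  atom 8: Cl (halogen, monovalent) → 0 H
  atom 9: C, bond orders sum to 4 (valence 4) → 0 H
  atom 10: Cl (halogen, monovalent) → 0 H
  atom 11: C, bond orders sum to 4 (valence 4) → 0 H
  atom 12: Br (halogen, monovalent) → 0 H
Totals → C:6, H:2, Br:1, Cl:2, N:1, O:2.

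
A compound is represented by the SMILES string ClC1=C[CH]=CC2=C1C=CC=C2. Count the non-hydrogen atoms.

Every atom symbol written in the SMILES (organic subset) is one heavy atom; implicit H are not written.
Heavy atoms by element → C:10, Cl:1.
Total: 11.

11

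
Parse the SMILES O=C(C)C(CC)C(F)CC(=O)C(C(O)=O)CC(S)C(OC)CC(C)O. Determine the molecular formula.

Walk through each heavy atom and fill implicit hydrogens from standard valence (C 4, N 3, O 2, S 2, halogen 1):
  atom 1: O, bond orders sum to 2 (valence 2) → 0 H
  atom 2: C, bond orders sum to 4 (valence 4) → 0 H
  atom 3: C, bond orders sum to 1 (valence 4) → 3 H
  atom 4: C, bond orders sum to 3 (valence 4) → 1 H
  atom 5: C, bond orders sum to 2 (valence 4) → 2 H
  atom 6: C, bond orders sum to 1 (valence 4) → 3 H
  atom 7: C, bond orders sum to 3 (valence 4) → 1 H
  atom 8: F (halogen, monovalent) → 0 H
  atom 9: C, bond orders sum to 2 (valence 4) → 2 H
  atom 10: C, bond orders sum to 4 (valence 4) → 0 H
  atom 11: O, bond orders sum to 2 (valence 2) → 0 H
  atom 12: C, bond orders sum to 3 (valence 4) → 1 H
  atom 13: C, bond orders sum to 4 (valence 4) → 0 H
  atom 14: O, bond orders sum to 1 (valence 2) → 1 H
  atom 15: O, bond orders sum to 2 (valence 2) → 0 H
  atom 16: C, bond orders sum to 2 (valence 4) → 2 H
  atom 17: C, bond orders sum to 3 (valence 4) → 1 H
  atom 18: S, bond orders sum to 1 (valence 2) → 1 H
  atom 19: C, bond orders sum to 3 (valence 4) → 1 H
  atom 20: O, bond orders sum to 2 (valence 2) → 0 H
  atom 21: C, bond orders sum to 1 (valence 4) → 3 H
  atom 22: C, bond orders sum to 2 (valence 4) → 2 H
  atom 23: C, bond orders sum to 3 (valence 4) → 1 H
  atom 24: C, bond orders sum to 1 (valence 4) → 3 H
  atom 25: O, bond orders sum to 1 (valence 2) → 1 H
Totals → C:17, H:29, F:1, O:6, S:1.
In Hill order: C17H29FO6S.

C17H29FO6S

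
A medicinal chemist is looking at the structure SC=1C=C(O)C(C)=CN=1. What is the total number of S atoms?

1

Scan the SMILES for S atoms (remember two-letter symbols like Cl and Br are single atoms).
Sulfur count: 1.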